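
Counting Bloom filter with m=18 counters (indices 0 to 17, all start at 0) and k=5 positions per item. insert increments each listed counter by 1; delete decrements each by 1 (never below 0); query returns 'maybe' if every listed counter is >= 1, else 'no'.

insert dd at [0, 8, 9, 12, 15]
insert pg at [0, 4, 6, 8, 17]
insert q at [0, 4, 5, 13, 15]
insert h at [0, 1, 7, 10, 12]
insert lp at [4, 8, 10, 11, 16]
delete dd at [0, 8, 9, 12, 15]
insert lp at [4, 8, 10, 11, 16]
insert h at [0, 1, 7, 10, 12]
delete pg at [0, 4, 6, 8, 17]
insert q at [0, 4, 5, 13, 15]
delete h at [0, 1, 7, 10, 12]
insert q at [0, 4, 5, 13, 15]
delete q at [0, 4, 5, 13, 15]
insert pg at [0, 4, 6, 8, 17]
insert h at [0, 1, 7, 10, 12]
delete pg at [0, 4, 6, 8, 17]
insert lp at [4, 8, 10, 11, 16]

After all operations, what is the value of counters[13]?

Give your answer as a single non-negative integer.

Answer: 2

Derivation:
Step 1: insert dd at [0, 8, 9, 12, 15] -> counters=[1,0,0,0,0,0,0,0,1,1,0,0,1,0,0,1,0,0]
Step 2: insert pg at [0, 4, 6, 8, 17] -> counters=[2,0,0,0,1,0,1,0,2,1,0,0,1,0,0,1,0,1]
Step 3: insert q at [0, 4, 5, 13, 15] -> counters=[3,0,0,0,2,1,1,0,2,1,0,0,1,1,0,2,0,1]
Step 4: insert h at [0, 1, 7, 10, 12] -> counters=[4,1,0,0,2,1,1,1,2,1,1,0,2,1,0,2,0,1]
Step 5: insert lp at [4, 8, 10, 11, 16] -> counters=[4,1,0,0,3,1,1,1,3,1,2,1,2,1,0,2,1,1]
Step 6: delete dd at [0, 8, 9, 12, 15] -> counters=[3,1,0,0,3,1,1,1,2,0,2,1,1,1,0,1,1,1]
Step 7: insert lp at [4, 8, 10, 11, 16] -> counters=[3,1,0,0,4,1,1,1,3,0,3,2,1,1,0,1,2,1]
Step 8: insert h at [0, 1, 7, 10, 12] -> counters=[4,2,0,0,4,1,1,2,3,0,4,2,2,1,0,1,2,1]
Step 9: delete pg at [0, 4, 6, 8, 17] -> counters=[3,2,0,0,3,1,0,2,2,0,4,2,2,1,0,1,2,0]
Step 10: insert q at [0, 4, 5, 13, 15] -> counters=[4,2,0,0,4,2,0,2,2,0,4,2,2,2,0,2,2,0]
Step 11: delete h at [0, 1, 7, 10, 12] -> counters=[3,1,0,0,4,2,0,1,2,0,3,2,1,2,0,2,2,0]
Step 12: insert q at [0, 4, 5, 13, 15] -> counters=[4,1,0,0,5,3,0,1,2,0,3,2,1,3,0,3,2,0]
Step 13: delete q at [0, 4, 5, 13, 15] -> counters=[3,1,0,0,4,2,0,1,2,0,3,2,1,2,0,2,2,0]
Step 14: insert pg at [0, 4, 6, 8, 17] -> counters=[4,1,0,0,5,2,1,1,3,0,3,2,1,2,0,2,2,1]
Step 15: insert h at [0, 1, 7, 10, 12] -> counters=[5,2,0,0,5,2,1,2,3,0,4,2,2,2,0,2,2,1]
Step 16: delete pg at [0, 4, 6, 8, 17] -> counters=[4,2,0,0,4,2,0,2,2,0,4,2,2,2,0,2,2,0]
Step 17: insert lp at [4, 8, 10, 11, 16] -> counters=[4,2,0,0,5,2,0,2,3,0,5,3,2,2,0,2,3,0]
Final counters=[4,2,0,0,5,2,0,2,3,0,5,3,2,2,0,2,3,0] -> counters[13]=2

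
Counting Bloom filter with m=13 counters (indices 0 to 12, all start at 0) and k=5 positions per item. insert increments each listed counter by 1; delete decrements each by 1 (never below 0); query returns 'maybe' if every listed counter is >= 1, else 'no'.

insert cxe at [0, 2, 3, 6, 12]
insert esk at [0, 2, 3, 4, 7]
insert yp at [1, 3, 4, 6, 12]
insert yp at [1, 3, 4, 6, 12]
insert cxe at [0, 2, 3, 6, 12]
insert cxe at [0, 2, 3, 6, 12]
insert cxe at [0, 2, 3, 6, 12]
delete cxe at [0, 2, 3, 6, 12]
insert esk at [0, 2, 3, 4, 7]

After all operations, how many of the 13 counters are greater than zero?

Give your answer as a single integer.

Step 1: insert cxe at [0, 2, 3, 6, 12] -> counters=[1,0,1,1,0,0,1,0,0,0,0,0,1]
Step 2: insert esk at [0, 2, 3, 4, 7] -> counters=[2,0,2,2,1,0,1,1,0,0,0,0,1]
Step 3: insert yp at [1, 3, 4, 6, 12] -> counters=[2,1,2,3,2,0,2,1,0,0,0,0,2]
Step 4: insert yp at [1, 3, 4, 6, 12] -> counters=[2,2,2,4,3,0,3,1,0,0,0,0,3]
Step 5: insert cxe at [0, 2, 3, 6, 12] -> counters=[3,2,3,5,3,0,4,1,0,0,0,0,4]
Step 6: insert cxe at [0, 2, 3, 6, 12] -> counters=[4,2,4,6,3,0,5,1,0,0,0,0,5]
Step 7: insert cxe at [0, 2, 3, 6, 12] -> counters=[5,2,5,7,3,0,6,1,0,0,0,0,6]
Step 8: delete cxe at [0, 2, 3, 6, 12] -> counters=[4,2,4,6,3,0,5,1,0,0,0,0,5]
Step 9: insert esk at [0, 2, 3, 4, 7] -> counters=[5,2,5,7,4,0,5,2,0,0,0,0,5]
Final counters=[5,2,5,7,4,0,5,2,0,0,0,0,5] -> 8 nonzero

Answer: 8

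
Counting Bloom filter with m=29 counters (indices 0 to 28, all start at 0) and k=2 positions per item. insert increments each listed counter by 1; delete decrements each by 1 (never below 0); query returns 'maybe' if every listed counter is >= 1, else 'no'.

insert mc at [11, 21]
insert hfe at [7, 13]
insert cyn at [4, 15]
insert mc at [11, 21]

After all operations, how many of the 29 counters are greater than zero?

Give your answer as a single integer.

Answer: 6

Derivation:
Step 1: insert mc at [11, 21] -> counters=[0,0,0,0,0,0,0,0,0,0,0,1,0,0,0,0,0,0,0,0,0,1,0,0,0,0,0,0,0]
Step 2: insert hfe at [7, 13] -> counters=[0,0,0,0,0,0,0,1,0,0,0,1,0,1,0,0,0,0,0,0,0,1,0,0,0,0,0,0,0]
Step 3: insert cyn at [4, 15] -> counters=[0,0,0,0,1,0,0,1,0,0,0,1,0,1,0,1,0,0,0,0,0,1,0,0,0,0,0,0,0]
Step 4: insert mc at [11, 21] -> counters=[0,0,0,0,1,0,0,1,0,0,0,2,0,1,0,1,0,0,0,0,0,2,0,0,0,0,0,0,0]
Final counters=[0,0,0,0,1,0,0,1,0,0,0,2,0,1,0,1,0,0,0,0,0,2,0,0,0,0,0,0,0] -> 6 nonzero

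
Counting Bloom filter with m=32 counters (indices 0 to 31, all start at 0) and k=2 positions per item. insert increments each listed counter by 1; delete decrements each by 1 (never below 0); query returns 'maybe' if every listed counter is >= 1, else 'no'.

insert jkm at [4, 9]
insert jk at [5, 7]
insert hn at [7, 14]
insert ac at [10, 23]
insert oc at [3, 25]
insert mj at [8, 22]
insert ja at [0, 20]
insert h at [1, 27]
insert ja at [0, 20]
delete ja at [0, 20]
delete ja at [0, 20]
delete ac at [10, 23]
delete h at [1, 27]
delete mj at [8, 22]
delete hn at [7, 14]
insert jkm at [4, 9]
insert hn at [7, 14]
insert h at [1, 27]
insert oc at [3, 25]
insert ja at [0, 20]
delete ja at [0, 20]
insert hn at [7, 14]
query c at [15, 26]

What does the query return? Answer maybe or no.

Step 1: insert jkm at [4, 9] -> counters=[0,0,0,0,1,0,0,0,0,1,0,0,0,0,0,0,0,0,0,0,0,0,0,0,0,0,0,0,0,0,0,0]
Step 2: insert jk at [5, 7] -> counters=[0,0,0,0,1,1,0,1,0,1,0,0,0,0,0,0,0,0,0,0,0,0,0,0,0,0,0,0,0,0,0,0]
Step 3: insert hn at [7, 14] -> counters=[0,0,0,0,1,1,0,2,0,1,0,0,0,0,1,0,0,0,0,0,0,0,0,0,0,0,0,0,0,0,0,0]
Step 4: insert ac at [10, 23] -> counters=[0,0,0,0,1,1,0,2,0,1,1,0,0,0,1,0,0,0,0,0,0,0,0,1,0,0,0,0,0,0,0,0]
Step 5: insert oc at [3, 25] -> counters=[0,0,0,1,1,1,0,2,0,1,1,0,0,0,1,0,0,0,0,0,0,0,0,1,0,1,0,0,0,0,0,0]
Step 6: insert mj at [8, 22] -> counters=[0,0,0,1,1,1,0,2,1,1,1,0,0,0,1,0,0,0,0,0,0,0,1,1,0,1,0,0,0,0,0,0]
Step 7: insert ja at [0, 20] -> counters=[1,0,0,1,1,1,0,2,1,1,1,0,0,0,1,0,0,0,0,0,1,0,1,1,0,1,0,0,0,0,0,0]
Step 8: insert h at [1, 27] -> counters=[1,1,0,1,1,1,0,2,1,1,1,0,0,0,1,0,0,0,0,0,1,0,1,1,0,1,0,1,0,0,0,0]
Step 9: insert ja at [0, 20] -> counters=[2,1,0,1,1,1,0,2,1,1,1,0,0,0,1,0,0,0,0,0,2,0,1,1,0,1,0,1,0,0,0,0]
Step 10: delete ja at [0, 20] -> counters=[1,1,0,1,1,1,0,2,1,1,1,0,0,0,1,0,0,0,0,0,1,0,1,1,0,1,0,1,0,0,0,0]
Step 11: delete ja at [0, 20] -> counters=[0,1,0,1,1,1,0,2,1,1,1,0,0,0,1,0,0,0,0,0,0,0,1,1,0,1,0,1,0,0,0,0]
Step 12: delete ac at [10, 23] -> counters=[0,1,0,1,1,1,0,2,1,1,0,0,0,0,1,0,0,0,0,0,0,0,1,0,0,1,0,1,0,0,0,0]
Step 13: delete h at [1, 27] -> counters=[0,0,0,1,1,1,0,2,1,1,0,0,0,0,1,0,0,0,0,0,0,0,1,0,0,1,0,0,0,0,0,0]
Step 14: delete mj at [8, 22] -> counters=[0,0,0,1,1,1,0,2,0,1,0,0,0,0,1,0,0,0,0,0,0,0,0,0,0,1,0,0,0,0,0,0]
Step 15: delete hn at [7, 14] -> counters=[0,0,0,1,1,1,0,1,0,1,0,0,0,0,0,0,0,0,0,0,0,0,0,0,0,1,0,0,0,0,0,0]
Step 16: insert jkm at [4, 9] -> counters=[0,0,0,1,2,1,0,1,0,2,0,0,0,0,0,0,0,0,0,0,0,0,0,0,0,1,0,0,0,0,0,0]
Step 17: insert hn at [7, 14] -> counters=[0,0,0,1,2,1,0,2,0,2,0,0,0,0,1,0,0,0,0,0,0,0,0,0,0,1,0,0,0,0,0,0]
Step 18: insert h at [1, 27] -> counters=[0,1,0,1,2,1,0,2,0,2,0,0,0,0,1,0,0,0,0,0,0,0,0,0,0,1,0,1,0,0,0,0]
Step 19: insert oc at [3, 25] -> counters=[0,1,0,2,2,1,0,2,0,2,0,0,0,0,1,0,0,0,0,0,0,0,0,0,0,2,0,1,0,0,0,0]
Step 20: insert ja at [0, 20] -> counters=[1,1,0,2,2,1,0,2,0,2,0,0,0,0,1,0,0,0,0,0,1,0,0,0,0,2,0,1,0,0,0,0]
Step 21: delete ja at [0, 20] -> counters=[0,1,0,2,2,1,0,2,0,2,0,0,0,0,1,0,0,0,0,0,0,0,0,0,0,2,0,1,0,0,0,0]
Step 22: insert hn at [7, 14] -> counters=[0,1,0,2,2,1,0,3,0,2,0,0,0,0,2,0,0,0,0,0,0,0,0,0,0,2,0,1,0,0,0,0]
Query c: check counters[15]=0 counters[26]=0 -> no

Answer: no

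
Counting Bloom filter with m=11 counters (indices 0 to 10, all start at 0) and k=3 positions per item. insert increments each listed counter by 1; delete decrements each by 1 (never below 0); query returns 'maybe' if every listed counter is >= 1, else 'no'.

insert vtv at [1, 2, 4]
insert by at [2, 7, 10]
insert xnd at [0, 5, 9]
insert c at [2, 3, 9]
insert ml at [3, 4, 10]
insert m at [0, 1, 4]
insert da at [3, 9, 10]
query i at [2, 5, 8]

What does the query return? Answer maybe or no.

Answer: no

Derivation:
Step 1: insert vtv at [1, 2, 4] -> counters=[0,1,1,0,1,0,0,0,0,0,0]
Step 2: insert by at [2, 7, 10] -> counters=[0,1,2,0,1,0,0,1,0,0,1]
Step 3: insert xnd at [0, 5, 9] -> counters=[1,1,2,0,1,1,0,1,0,1,1]
Step 4: insert c at [2, 3, 9] -> counters=[1,1,3,1,1,1,0,1,0,2,1]
Step 5: insert ml at [3, 4, 10] -> counters=[1,1,3,2,2,1,0,1,0,2,2]
Step 6: insert m at [0, 1, 4] -> counters=[2,2,3,2,3,1,0,1,0,2,2]
Step 7: insert da at [3, 9, 10] -> counters=[2,2,3,3,3,1,0,1,0,3,3]
Query i: check counters[2]=3 counters[5]=1 counters[8]=0 -> no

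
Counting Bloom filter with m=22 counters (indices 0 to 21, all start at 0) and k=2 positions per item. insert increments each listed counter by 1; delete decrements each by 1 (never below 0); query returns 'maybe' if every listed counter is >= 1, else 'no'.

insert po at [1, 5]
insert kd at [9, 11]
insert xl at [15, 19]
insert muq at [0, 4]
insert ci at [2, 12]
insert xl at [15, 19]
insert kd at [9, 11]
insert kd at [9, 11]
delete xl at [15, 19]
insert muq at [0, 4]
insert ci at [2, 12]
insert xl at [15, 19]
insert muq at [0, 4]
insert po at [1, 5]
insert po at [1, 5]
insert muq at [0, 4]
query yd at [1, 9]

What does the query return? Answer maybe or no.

Step 1: insert po at [1, 5] -> counters=[0,1,0,0,0,1,0,0,0,0,0,0,0,0,0,0,0,0,0,0,0,0]
Step 2: insert kd at [9, 11] -> counters=[0,1,0,0,0,1,0,0,0,1,0,1,0,0,0,0,0,0,0,0,0,0]
Step 3: insert xl at [15, 19] -> counters=[0,1,0,0,0,1,0,0,0,1,0,1,0,0,0,1,0,0,0,1,0,0]
Step 4: insert muq at [0, 4] -> counters=[1,1,0,0,1,1,0,0,0,1,0,1,0,0,0,1,0,0,0,1,0,0]
Step 5: insert ci at [2, 12] -> counters=[1,1,1,0,1,1,0,0,0,1,0,1,1,0,0,1,0,0,0,1,0,0]
Step 6: insert xl at [15, 19] -> counters=[1,1,1,0,1,1,0,0,0,1,0,1,1,0,0,2,0,0,0,2,0,0]
Step 7: insert kd at [9, 11] -> counters=[1,1,1,0,1,1,0,0,0,2,0,2,1,0,0,2,0,0,0,2,0,0]
Step 8: insert kd at [9, 11] -> counters=[1,1,1,0,1,1,0,0,0,3,0,3,1,0,0,2,0,0,0,2,0,0]
Step 9: delete xl at [15, 19] -> counters=[1,1,1,0,1,1,0,0,0,3,0,3,1,0,0,1,0,0,0,1,0,0]
Step 10: insert muq at [0, 4] -> counters=[2,1,1,0,2,1,0,0,0,3,0,3,1,0,0,1,0,0,0,1,0,0]
Step 11: insert ci at [2, 12] -> counters=[2,1,2,0,2,1,0,0,0,3,0,3,2,0,0,1,0,0,0,1,0,0]
Step 12: insert xl at [15, 19] -> counters=[2,1,2,0,2,1,0,0,0,3,0,3,2,0,0,2,0,0,0,2,0,0]
Step 13: insert muq at [0, 4] -> counters=[3,1,2,0,3,1,0,0,0,3,0,3,2,0,0,2,0,0,0,2,0,0]
Step 14: insert po at [1, 5] -> counters=[3,2,2,0,3,2,0,0,0,3,0,3,2,0,0,2,0,0,0,2,0,0]
Step 15: insert po at [1, 5] -> counters=[3,3,2,0,3,3,0,0,0,3,0,3,2,0,0,2,0,0,0,2,0,0]
Step 16: insert muq at [0, 4] -> counters=[4,3,2,0,4,3,0,0,0,3,0,3,2,0,0,2,0,0,0,2,0,0]
Query yd: check counters[1]=3 counters[9]=3 -> maybe

Answer: maybe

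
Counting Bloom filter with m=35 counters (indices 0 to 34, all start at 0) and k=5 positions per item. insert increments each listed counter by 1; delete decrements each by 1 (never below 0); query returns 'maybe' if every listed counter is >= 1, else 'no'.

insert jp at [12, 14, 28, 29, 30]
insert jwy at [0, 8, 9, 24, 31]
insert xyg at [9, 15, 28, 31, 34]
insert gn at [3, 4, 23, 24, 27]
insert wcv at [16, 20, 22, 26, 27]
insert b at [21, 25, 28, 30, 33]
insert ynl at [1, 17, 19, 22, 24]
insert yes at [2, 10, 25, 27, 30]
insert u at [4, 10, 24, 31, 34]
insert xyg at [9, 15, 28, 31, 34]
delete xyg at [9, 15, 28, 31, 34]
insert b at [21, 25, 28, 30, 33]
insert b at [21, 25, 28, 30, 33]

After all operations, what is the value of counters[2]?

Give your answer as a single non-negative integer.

Step 1: insert jp at [12, 14, 28, 29, 30] -> counters=[0,0,0,0,0,0,0,0,0,0,0,0,1,0,1,0,0,0,0,0,0,0,0,0,0,0,0,0,1,1,1,0,0,0,0]
Step 2: insert jwy at [0, 8, 9, 24, 31] -> counters=[1,0,0,0,0,0,0,0,1,1,0,0,1,0,1,0,0,0,0,0,0,0,0,0,1,0,0,0,1,1,1,1,0,0,0]
Step 3: insert xyg at [9, 15, 28, 31, 34] -> counters=[1,0,0,0,0,0,0,0,1,2,0,0,1,0,1,1,0,0,0,0,0,0,0,0,1,0,0,0,2,1,1,2,0,0,1]
Step 4: insert gn at [3, 4, 23, 24, 27] -> counters=[1,0,0,1,1,0,0,0,1,2,0,0,1,0,1,1,0,0,0,0,0,0,0,1,2,0,0,1,2,1,1,2,0,0,1]
Step 5: insert wcv at [16, 20, 22, 26, 27] -> counters=[1,0,0,1,1,0,0,0,1,2,0,0,1,0,1,1,1,0,0,0,1,0,1,1,2,0,1,2,2,1,1,2,0,0,1]
Step 6: insert b at [21, 25, 28, 30, 33] -> counters=[1,0,0,1,1,0,0,0,1,2,0,0,1,0,1,1,1,0,0,0,1,1,1,1,2,1,1,2,3,1,2,2,0,1,1]
Step 7: insert ynl at [1, 17, 19, 22, 24] -> counters=[1,1,0,1,1,0,0,0,1,2,0,0,1,0,1,1,1,1,0,1,1,1,2,1,3,1,1,2,3,1,2,2,0,1,1]
Step 8: insert yes at [2, 10, 25, 27, 30] -> counters=[1,1,1,1,1,0,0,0,1,2,1,0,1,0,1,1,1,1,0,1,1,1,2,1,3,2,1,3,3,1,3,2,0,1,1]
Step 9: insert u at [4, 10, 24, 31, 34] -> counters=[1,1,1,1,2,0,0,0,1,2,2,0,1,0,1,1,1,1,0,1,1,1,2,1,4,2,1,3,3,1,3,3,0,1,2]
Step 10: insert xyg at [9, 15, 28, 31, 34] -> counters=[1,1,1,1,2,0,0,0,1,3,2,0,1,0,1,2,1,1,0,1,1,1,2,1,4,2,1,3,4,1,3,4,0,1,3]
Step 11: delete xyg at [9, 15, 28, 31, 34] -> counters=[1,1,1,1,2,0,0,0,1,2,2,0,1,0,1,1,1,1,0,1,1,1,2,1,4,2,1,3,3,1,3,3,0,1,2]
Step 12: insert b at [21, 25, 28, 30, 33] -> counters=[1,1,1,1,2,0,0,0,1,2,2,0,1,0,1,1,1,1,0,1,1,2,2,1,4,3,1,3,4,1,4,3,0,2,2]
Step 13: insert b at [21, 25, 28, 30, 33] -> counters=[1,1,1,1,2,0,0,0,1,2,2,0,1,0,1,1,1,1,0,1,1,3,2,1,4,4,1,3,5,1,5,3,0,3,2]
Final counters=[1,1,1,1,2,0,0,0,1,2,2,0,1,0,1,1,1,1,0,1,1,3,2,1,4,4,1,3,5,1,5,3,0,3,2] -> counters[2]=1

Answer: 1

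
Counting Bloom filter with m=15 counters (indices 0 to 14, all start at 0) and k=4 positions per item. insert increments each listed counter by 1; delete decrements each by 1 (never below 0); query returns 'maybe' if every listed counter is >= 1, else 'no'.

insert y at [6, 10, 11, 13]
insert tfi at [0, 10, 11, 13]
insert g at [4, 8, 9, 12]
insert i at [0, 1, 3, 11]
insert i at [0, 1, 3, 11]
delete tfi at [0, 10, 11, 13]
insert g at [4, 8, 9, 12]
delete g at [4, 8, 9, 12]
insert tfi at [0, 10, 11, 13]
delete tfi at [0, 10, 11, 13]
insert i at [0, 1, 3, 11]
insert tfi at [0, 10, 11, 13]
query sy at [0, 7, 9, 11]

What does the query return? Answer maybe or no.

Answer: no

Derivation:
Step 1: insert y at [6, 10, 11, 13] -> counters=[0,0,0,0,0,0,1,0,0,0,1,1,0,1,0]
Step 2: insert tfi at [0, 10, 11, 13] -> counters=[1,0,0,0,0,0,1,0,0,0,2,2,0,2,0]
Step 3: insert g at [4, 8, 9, 12] -> counters=[1,0,0,0,1,0,1,0,1,1,2,2,1,2,0]
Step 4: insert i at [0, 1, 3, 11] -> counters=[2,1,0,1,1,0,1,0,1,1,2,3,1,2,0]
Step 5: insert i at [0, 1, 3, 11] -> counters=[3,2,0,2,1,0,1,0,1,1,2,4,1,2,0]
Step 6: delete tfi at [0, 10, 11, 13] -> counters=[2,2,0,2,1,0,1,0,1,1,1,3,1,1,0]
Step 7: insert g at [4, 8, 9, 12] -> counters=[2,2,0,2,2,0,1,0,2,2,1,3,2,1,0]
Step 8: delete g at [4, 8, 9, 12] -> counters=[2,2,0,2,1,0,1,0,1,1,1,3,1,1,0]
Step 9: insert tfi at [0, 10, 11, 13] -> counters=[3,2,0,2,1,0,1,0,1,1,2,4,1,2,0]
Step 10: delete tfi at [0, 10, 11, 13] -> counters=[2,2,0,2,1,0,1,0,1,1,1,3,1,1,0]
Step 11: insert i at [0, 1, 3, 11] -> counters=[3,3,0,3,1,0,1,0,1,1,1,4,1,1,0]
Step 12: insert tfi at [0, 10, 11, 13] -> counters=[4,3,0,3,1,0,1,0,1,1,2,5,1,2,0]
Query sy: check counters[0]=4 counters[7]=0 counters[9]=1 counters[11]=5 -> no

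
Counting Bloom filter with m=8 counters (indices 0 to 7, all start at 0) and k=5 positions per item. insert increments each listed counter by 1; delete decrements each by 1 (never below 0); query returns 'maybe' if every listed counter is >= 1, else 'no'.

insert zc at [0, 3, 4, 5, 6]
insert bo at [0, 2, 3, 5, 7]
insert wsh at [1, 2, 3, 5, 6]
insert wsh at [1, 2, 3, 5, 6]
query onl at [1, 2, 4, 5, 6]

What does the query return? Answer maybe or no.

Answer: maybe

Derivation:
Step 1: insert zc at [0, 3, 4, 5, 6] -> counters=[1,0,0,1,1,1,1,0]
Step 2: insert bo at [0, 2, 3, 5, 7] -> counters=[2,0,1,2,1,2,1,1]
Step 3: insert wsh at [1, 2, 3, 5, 6] -> counters=[2,1,2,3,1,3,2,1]
Step 4: insert wsh at [1, 2, 3, 5, 6] -> counters=[2,2,3,4,1,4,3,1]
Query onl: check counters[1]=2 counters[2]=3 counters[4]=1 counters[5]=4 counters[6]=3 -> maybe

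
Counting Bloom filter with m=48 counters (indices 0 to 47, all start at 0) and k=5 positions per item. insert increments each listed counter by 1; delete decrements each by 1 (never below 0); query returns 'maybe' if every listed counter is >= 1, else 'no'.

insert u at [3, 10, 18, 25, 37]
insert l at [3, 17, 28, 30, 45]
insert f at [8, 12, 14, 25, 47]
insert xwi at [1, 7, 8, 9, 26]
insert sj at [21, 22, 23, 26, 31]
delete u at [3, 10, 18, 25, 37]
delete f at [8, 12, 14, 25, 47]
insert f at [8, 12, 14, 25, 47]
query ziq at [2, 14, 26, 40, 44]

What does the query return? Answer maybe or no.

Step 1: insert u at [3, 10, 18, 25, 37] -> counters=[0,0,0,1,0,0,0,0,0,0,1,0,0,0,0,0,0,0,1,0,0,0,0,0,0,1,0,0,0,0,0,0,0,0,0,0,0,1,0,0,0,0,0,0,0,0,0,0]
Step 2: insert l at [3, 17, 28, 30, 45] -> counters=[0,0,0,2,0,0,0,0,0,0,1,0,0,0,0,0,0,1,1,0,0,0,0,0,0,1,0,0,1,0,1,0,0,0,0,0,0,1,0,0,0,0,0,0,0,1,0,0]
Step 3: insert f at [8, 12, 14, 25, 47] -> counters=[0,0,0,2,0,0,0,0,1,0,1,0,1,0,1,0,0,1,1,0,0,0,0,0,0,2,0,0,1,0,1,0,0,0,0,0,0,1,0,0,0,0,0,0,0,1,0,1]
Step 4: insert xwi at [1, 7, 8, 9, 26] -> counters=[0,1,0,2,0,0,0,1,2,1,1,0,1,0,1,0,0,1,1,0,0,0,0,0,0,2,1,0,1,0,1,0,0,0,0,0,0,1,0,0,0,0,0,0,0,1,0,1]
Step 5: insert sj at [21, 22, 23, 26, 31] -> counters=[0,1,0,2,0,0,0,1,2,1,1,0,1,0,1,0,0,1,1,0,0,1,1,1,0,2,2,0,1,0,1,1,0,0,0,0,0,1,0,0,0,0,0,0,0,1,0,1]
Step 6: delete u at [3, 10, 18, 25, 37] -> counters=[0,1,0,1,0,0,0,1,2,1,0,0,1,0,1,0,0,1,0,0,0,1,1,1,0,1,2,0,1,0,1,1,0,0,0,0,0,0,0,0,0,0,0,0,0,1,0,1]
Step 7: delete f at [8, 12, 14, 25, 47] -> counters=[0,1,0,1,0,0,0,1,1,1,0,0,0,0,0,0,0,1,0,0,0,1,1,1,0,0,2,0,1,0,1,1,0,0,0,0,0,0,0,0,0,0,0,0,0,1,0,0]
Step 8: insert f at [8, 12, 14, 25, 47] -> counters=[0,1,0,1,0,0,0,1,2,1,0,0,1,0,1,0,0,1,0,0,0,1,1,1,0,1,2,0,1,0,1,1,0,0,0,0,0,0,0,0,0,0,0,0,0,1,0,1]
Query ziq: check counters[2]=0 counters[14]=1 counters[26]=2 counters[40]=0 counters[44]=0 -> no

Answer: no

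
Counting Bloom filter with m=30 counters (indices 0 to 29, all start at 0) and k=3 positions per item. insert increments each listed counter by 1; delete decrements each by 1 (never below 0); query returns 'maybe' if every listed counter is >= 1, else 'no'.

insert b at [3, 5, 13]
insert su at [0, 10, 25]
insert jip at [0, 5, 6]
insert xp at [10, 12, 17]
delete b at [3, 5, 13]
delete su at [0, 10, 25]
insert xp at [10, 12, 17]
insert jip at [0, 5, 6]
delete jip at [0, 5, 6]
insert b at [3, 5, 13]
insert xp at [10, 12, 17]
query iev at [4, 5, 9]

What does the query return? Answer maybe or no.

Step 1: insert b at [3, 5, 13] -> counters=[0,0,0,1,0,1,0,0,0,0,0,0,0,1,0,0,0,0,0,0,0,0,0,0,0,0,0,0,0,0]
Step 2: insert su at [0, 10, 25] -> counters=[1,0,0,1,0,1,0,0,0,0,1,0,0,1,0,0,0,0,0,0,0,0,0,0,0,1,0,0,0,0]
Step 3: insert jip at [0, 5, 6] -> counters=[2,0,0,1,0,2,1,0,0,0,1,0,0,1,0,0,0,0,0,0,0,0,0,0,0,1,0,0,0,0]
Step 4: insert xp at [10, 12, 17] -> counters=[2,0,0,1,0,2,1,0,0,0,2,0,1,1,0,0,0,1,0,0,0,0,0,0,0,1,0,0,0,0]
Step 5: delete b at [3, 5, 13] -> counters=[2,0,0,0,0,1,1,0,0,0,2,0,1,0,0,0,0,1,0,0,0,0,0,0,0,1,0,0,0,0]
Step 6: delete su at [0, 10, 25] -> counters=[1,0,0,0,0,1,1,0,0,0,1,0,1,0,0,0,0,1,0,0,0,0,0,0,0,0,0,0,0,0]
Step 7: insert xp at [10, 12, 17] -> counters=[1,0,0,0,0,1,1,0,0,0,2,0,2,0,0,0,0,2,0,0,0,0,0,0,0,0,0,0,0,0]
Step 8: insert jip at [0, 5, 6] -> counters=[2,0,0,0,0,2,2,0,0,0,2,0,2,0,0,0,0,2,0,0,0,0,0,0,0,0,0,0,0,0]
Step 9: delete jip at [0, 5, 6] -> counters=[1,0,0,0,0,1,1,0,0,0,2,0,2,0,0,0,0,2,0,0,0,0,0,0,0,0,0,0,0,0]
Step 10: insert b at [3, 5, 13] -> counters=[1,0,0,1,0,2,1,0,0,0,2,0,2,1,0,0,0,2,0,0,0,0,0,0,0,0,0,0,0,0]
Step 11: insert xp at [10, 12, 17] -> counters=[1,0,0,1,0,2,1,0,0,0,3,0,3,1,0,0,0,3,0,0,0,0,0,0,0,0,0,0,0,0]
Query iev: check counters[4]=0 counters[5]=2 counters[9]=0 -> no

Answer: no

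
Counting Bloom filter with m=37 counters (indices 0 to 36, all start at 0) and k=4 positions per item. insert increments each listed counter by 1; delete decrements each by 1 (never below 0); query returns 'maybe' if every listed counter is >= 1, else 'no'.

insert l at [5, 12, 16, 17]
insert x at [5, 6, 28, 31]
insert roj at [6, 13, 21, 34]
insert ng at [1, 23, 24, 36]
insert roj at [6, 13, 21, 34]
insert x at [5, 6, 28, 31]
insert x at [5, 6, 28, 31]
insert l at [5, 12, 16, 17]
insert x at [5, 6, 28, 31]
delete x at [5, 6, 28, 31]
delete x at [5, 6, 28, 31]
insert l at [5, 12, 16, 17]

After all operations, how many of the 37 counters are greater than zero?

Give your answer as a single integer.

Step 1: insert l at [5, 12, 16, 17] -> counters=[0,0,0,0,0,1,0,0,0,0,0,0,1,0,0,0,1,1,0,0,0,0,0,0,0,0,0,0,0,0,0,0,0,0,0,0,0]
Step 2: insert x at [5, 6, 28, 31] -> counters=[0,0,0,0,0,2,1,0,0,0,0,0,1,0,0,0,1,1,0,0,0,0,0,0,0,0,0,0,1,0,0,1,0,0,0,0,0]
Step 3: insert roj at [6, 13, 21, 34] -> counters=[0,0,0,0,0,2,2,0,0,0,0,0,1,1,0,0,1,1,0,0,0,1,0,0,0,0,0,0,1,0,0,1,0,0,1,0,0]
Step 4: insert ng at [1, 23, 24, 36] -> counters=[0,1,0,0,0,2,2,0,0,0,0,0,1,1,0,0,1,1,0,0,0,1,0,1,1,0,0,0,1,0,0,1,0,0,1,0,1]
Step 5: insert roj at [6, 13, 21, 34] -> counters=[0,1,0,0,0,2,3,0,0,0,0,0,1,2,0,0,1,1,0,0,0,2,0,1,1,0,0,0,1,0,0,1,0,0,2,0,1]
Step 6: insert x at [5, 6, 28, 31] -> counters=[0,1,0,0,0,3,4,0,0,0,0,0,1,2,0,0,1,1,0,0,0,2,0,1,1,0,0,0,2,0,0,2,0,0,2,0,1]
Step 7: insert x at [5, 6, 28, 31] -> counters=[0,1,0,0,0,4,5,0,0,0,0,0,1,2,0,0,1,1,0,0,0,2,0,1,1,0,0,0,3,0,0,3,0,0,2,0,1]
Step 8: insert l at [5, 12, 16, 17] -> counters=[0,1,0,0,0,5,5,0,0,0,0,0,2,2,0,0,2,2,0,0,0,2,0,1,1,0,0,0,3,0,0,3,0,0,2,0,1]
Step 9: insert x at [5, 6, 28, 31] -> counters=[0,1,0,0,0,6,6,0,0,0,0,0,2,2,0,0,2,2,0,0,0,2,0,1,1,0,0,0,4,0,0,4,0,0,2,0,1]
Step 10: delete x at [5, 6, 28, 31] -> counters=[0,1,0,0,0,5,5,0,0,0,0,0,2,2,0,0,2,2,0,0,0,2,0,1,1,0,0,0,3,0,0,3,0,0,2,0,1]
Step 11: delete x at [5, 6, 28, 31] -> counters=[0,1,0,0,0,4,4,0,0,0,0,0,2,2,0,0,2,2,0,0,0,2,0,1,1,0,0,0,2,0,0,2,0,0,2,0,1]
Step 12: insert l at [5, 12, 16, 17] -> counters=[0,1,0,0,0,5,4,0,0,0,0,0,3,2,0,0,3,3,0,0,0,2,0,1,1,0,0,0,2,0,0,2,0,0,2,0,1]
Final counters=[0,1,0,0,0,5,4,0,0,0,0,0,3,2,0,0,3,3,0,0,0,2,0,1,1,0,0,0,2,0,0,2,0,0,2,0,1] -> 14 nonzero

Answer: 14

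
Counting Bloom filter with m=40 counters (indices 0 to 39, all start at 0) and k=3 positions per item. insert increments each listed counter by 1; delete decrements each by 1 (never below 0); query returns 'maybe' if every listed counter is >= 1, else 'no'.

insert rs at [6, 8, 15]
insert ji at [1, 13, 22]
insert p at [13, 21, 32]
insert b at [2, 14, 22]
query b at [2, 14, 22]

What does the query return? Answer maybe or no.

Answer: maybe

Derivation:
Step 1: insert rs at [6, 8, 15] -> counters=[0,0,0,0,0,0,1,0,1,0,0,0,0,0,0,1,0,0,0,0,0,0,0,0,0,0,0,0,0,0,0,0,0,0,0,0,0,0,0,0]
Step 2: insert ji at [1, 13, 22] -> counters=[0,1,0,0,0,0,1,0,1,0,0,0,0,1,0,1,0,0,0,0,0,0,1,0,0,0,0,0,0,0,0,0,0,0,0,0,0,0,0,0]
Step 3: insert p at [13, 21, 32] -> counters=[0,1,0,0,0,0,1,0,1,0,0,0,0,2,0,1,0,0,0,0,0,1,1,0,0,0,0,0,0,0,0,0,1,0,0,0,0,0,0,0]
Step 4: insert b at [2, 14, 22] -> counters=[0,1,1,0,0,0,1,0,1,0,0,0,0,2,1,1,0,0,0,0,0,1,2,0,0,0,0,0,0,0,0,0,1,0,0,0,0,0,0,0]
Query b: check counters[2]=1 counters[14]=1 counters[22]=2 -> maybe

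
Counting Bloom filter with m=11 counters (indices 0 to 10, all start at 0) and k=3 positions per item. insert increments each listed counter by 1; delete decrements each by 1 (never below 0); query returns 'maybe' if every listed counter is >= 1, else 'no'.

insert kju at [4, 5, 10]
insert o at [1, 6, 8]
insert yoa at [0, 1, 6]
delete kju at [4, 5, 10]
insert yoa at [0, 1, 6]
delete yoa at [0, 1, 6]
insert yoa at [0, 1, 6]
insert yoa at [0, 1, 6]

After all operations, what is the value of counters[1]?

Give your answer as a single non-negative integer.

Step 1: insert kju at [4, 5, 10] -> counters=[0,0,0,0,1,1,0,0,0,0,1]
Step 2: insert o at [1, 6, 8] -> counters=[0,1,0,0,1,1,1,0,1,0,1]
Step 3: insert yoa at [0, 1, 6] -> counters=[1,2,0,0,1,1,2,0,1,0,1]
Step 4: delete kju at [4, 5, 10] -> counters=[1,2,0,0,0,0,2,0,1,0,0]
Step 5: insert yoa at [0, 1, 6] -> counters=[2,3,0,0,0,0,3,0,1,0,0]
Step 6: delete yoa at [0, 1, 6] -> counters=[1,2,0,0,0,0,2,0,1,0,0]
Step 7: insert yoa at [0, 1, 6] -> counters=[2,3,0,0,0,0,3,0,1,0,0]
Step 8: insert yoa at [0, 1, 6] -> counters=[3,4,0,0,0,0,4,0,1,0,0]
Final counters=[3,4,0,0,0,0,4,0,1,0,0] -> counters[1]=4

Answer: 4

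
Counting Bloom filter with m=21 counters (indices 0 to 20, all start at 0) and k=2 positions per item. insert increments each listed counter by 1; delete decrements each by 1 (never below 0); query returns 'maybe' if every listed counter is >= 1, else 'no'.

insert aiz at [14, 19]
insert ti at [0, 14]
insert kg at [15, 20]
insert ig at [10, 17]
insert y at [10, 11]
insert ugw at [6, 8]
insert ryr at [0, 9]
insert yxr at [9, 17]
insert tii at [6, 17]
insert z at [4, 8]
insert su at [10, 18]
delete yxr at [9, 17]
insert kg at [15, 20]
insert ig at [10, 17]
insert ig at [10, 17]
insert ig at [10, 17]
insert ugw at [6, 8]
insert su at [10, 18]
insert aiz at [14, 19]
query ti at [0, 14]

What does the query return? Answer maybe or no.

Answer: maybe

Derivation:
Step 1: insert aiz at [14, 19] -> counters=[0,0,0,0,0,0,0,0,0,0,0,0,0,0,1,0,0,0,0,1,0]
Step 2: insert ti at [0, 14] -> counters=[1,0,0,0,0,0,0,0,0,0,0,0,0,0,2,0,0,0,0,1,0]
Step 3: insert kg at [15, 20] -> counters=[1,0,0,0,0,0,0,0,0,0,0,0,0,0,2,1,0,0,0,1,1]
Step 4: insert ig at [10, 17] -> counters=[1,0,0,0,0,0,0,0,0,0,1,0,0,0,2,1,0,1,0,1,1]
Step 5: insert y at [10, 11] -> counters=[1,0,0,0,0,0,0,0,0,0,2,1,0,0,2,1,0,1,0,1,1]
Step 6: insert ugw at [6, 8] -> counters=[1,0,0,0,0,0,1,0,1,0,2,1,0,0,2,1,0,1,0,1,1]
Step 7: insert ryr at [0, 9] -> counters=[2,0,0,0,0,0,1,0,1,1,2,1,0,0,2,1,0,1,0,1,1]
Step 8: insert yxr at [9, 17] -> counters=[2,0,0,0,0,0,1,0,1,2,2,1,0,0,2,1,0,2,0,1,1]
Step 9: insert tii at [6, 17] -> counters=[2,0,0,0,0,0,2,0,1,2,2,1,0,0,2,1,0,3,0,1,1]
Step 10: insert z at [4, 8] -> counters=[2,0,0,0,1,0,2,0,2,2,2,1,0,0,2,1,0,3,0,1,1]
Step 11: insert su at [10, 18] -> counters=[2,0,0,0,1,0,2,0,2,2,3,1,0,0,2,1,0,3,1,1,1]
Step 12: delete yxr at [9, 17] -> counters=[2,0,0,0,1,0,2,0,2,1,3,1,0,0,2,1,0,2,1,1,1]
Step 13: insert kg at [15, 20] -> counters=[2,0,0,0,1,0,2,0,2,1,3,1,0,0,2,2,0,2,1,1,2]
Step 14: insert ig at [10, 17] -> counters=[2,0,0,0,1,0,2,0,2,1,4,1,0,0,2,2,0,3,1,1,2]
Step 15: insert ig at [10, 17] -> counters=[2,0,0,0,1,0,2,0,2,1,5,1,0,0,2,2,0,4,1,1,2]
Step 16: insert ig at [10, 17] -> counters=[2,0,0,0,1,0,2,0,2,1,6,1,0,0,2,2,0,5,1,1,2]
Step 17: insert ugw at [6, 8] -> counters=[2,0,0,0,1,0,3,0,3,1,6,1,0,0,2,2,0,5,1,1,2]
Step 18: insert su at [10, 18] -> counters=[2,0,0,0,1,0,3,0,3,1,7,1,0,0,2,2,0,5,2,1,2]
Step 19: insert aiz at [14, 19] -> counters=[2,0,0,0,1,0,3,0,3,1,7,1,0,0,3,2,0,5,2,2,2]
Query ti: check counters[0]=2 counters[14]=3 -> maybe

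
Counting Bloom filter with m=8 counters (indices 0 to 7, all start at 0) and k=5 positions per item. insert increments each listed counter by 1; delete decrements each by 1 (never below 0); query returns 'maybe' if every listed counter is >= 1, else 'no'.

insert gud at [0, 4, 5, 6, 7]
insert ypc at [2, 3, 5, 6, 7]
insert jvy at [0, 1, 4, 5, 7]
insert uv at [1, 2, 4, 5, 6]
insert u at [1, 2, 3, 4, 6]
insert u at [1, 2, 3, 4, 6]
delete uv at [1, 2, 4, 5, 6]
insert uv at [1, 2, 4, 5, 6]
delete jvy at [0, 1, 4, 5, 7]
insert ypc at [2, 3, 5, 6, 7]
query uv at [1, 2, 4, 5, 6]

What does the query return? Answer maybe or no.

Step 1: insert gud at [0, 4, 5, 6, 7] -> counters=[1,0,0,0,1,1,1,1]
Step 2: insert ypc at [2, 3, 5, 6, 7] -> counters=[1,0,1,1,1,2,2,2]
Step 3: insert jvy at [0, 1, 4, 5, 7] -> counters=[2,1,1,1,2,3,2,3]
Step 4: insert uv at [1, 2, 4, 5, 6] -> counters=[2,2,2,1,3,4,3,3]
Step 5: insert u at [1, 2, 3, 4, 6] -> counters=[2,3,3,2,4,4,4,3]
Step 6: insert u at [1, 2, 3, 4, 6] -> counters=[2,4,4,3,5,4,5,3]
Step 7: delete uv at [1, 2, 4, 5, 6] -> counters=[2,3,3,3,4,3,4,3]
Step 8: insert uv at [1, 2, 4, 5, 6] -> counters=[2,4,4,3,5,4,5,3]
Step 9: delete jvy at [0, 1, 4, 5, 7] -> counters=[1,3,4,3,4,3,5,2]
Step 10: insert ypc at [2, 3, 5, 6, 7] -> counters=[1,3,5,4,4,4,6,3]
Query uv: check counters[1]=3 counters[2]=5 counters[4]=4 counters[5]=4 counters[6]=6 -> maybe

Answer: maybe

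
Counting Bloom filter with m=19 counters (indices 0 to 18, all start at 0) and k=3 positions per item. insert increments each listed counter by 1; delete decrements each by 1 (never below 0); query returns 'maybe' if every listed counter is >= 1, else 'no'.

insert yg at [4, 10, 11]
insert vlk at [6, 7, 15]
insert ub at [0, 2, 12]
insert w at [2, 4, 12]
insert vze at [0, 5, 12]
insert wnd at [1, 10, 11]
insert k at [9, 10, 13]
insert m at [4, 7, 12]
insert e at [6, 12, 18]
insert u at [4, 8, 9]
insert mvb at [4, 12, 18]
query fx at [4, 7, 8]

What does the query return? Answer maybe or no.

Step 1: insert yg at [4, 10, 11] -> counters=[0,0,0,0,1,0,0,0,0,0,1,1,0,0,0,0,0,0,0]
Step 2: insert vlk at [6, 7, 15] -> counters=[0,0,0,0,1,0,1,1,0,0,1,1,0,0,0,1,0,0,0]
Step 3: insert ub at [0, 2, 12] -> counters=[1,0,1,0,1,0,1,1,0,0,1,1,1,0,0,1,0,0,0]
Step 4: insert w at [2, 4, 12] -> counters=[1,0,2,0,2,0,1,1,0,0,1,1,2,0,0,1,0,0,0]
Step 5: insert vze at [0, 5, 12] -> counters=[2,0,2,0,2,1,1,1,0,0,1,1,3,0,0,1,0,0,0]
Step 6: insert wnd at [1, 10, 11] -> counters=[2,1,2,0,2,1,1,1,0,0,2,2,3,0,0,1,0,0,0]
Step 7: insert k at [9, 10, 13] -> counters=[2,1,2,0,2,1,1,1,0,1,3,2,3,1,0,1,0,0,0]
Step 8: insert m at [4, 7, 12] -> counters=[2,1,2,0,3,1,1,2,0,1,3,2,4,1,0,1,0,0,0]
Step 9: insert e at [6, 12, 18] -> counters=[2,1,2,0,3,1,2,2,0,1,3,2,5,1,0,1,0,0,1]
Step 10: insert u at [4, 8, 9] -> counters=[2,1,2,0,4,1,2,2,1,2,3,2,5,1,0,1,0,0,1]
Step 11: insert mvb at [4, 12, 18] -> counters=[2,1,2,0,5,1,2,2,1,2,3,2,6,1,0,1,0,0,2]
Query fx: check counters[4]=5 counters[7]=2 counters[8]=1 -> maybe

Answer: maybe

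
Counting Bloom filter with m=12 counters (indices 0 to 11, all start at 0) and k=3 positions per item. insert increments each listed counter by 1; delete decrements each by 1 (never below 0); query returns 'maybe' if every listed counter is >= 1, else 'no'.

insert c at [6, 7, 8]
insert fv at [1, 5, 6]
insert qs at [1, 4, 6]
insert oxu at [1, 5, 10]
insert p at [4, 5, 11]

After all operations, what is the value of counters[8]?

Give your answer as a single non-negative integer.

Answer: 1

Derivation:
Step 1: insert c at [6, 7, 8] -> counters=[0,0,0,0,0,0,1,1,1,0,0,0]
Step 2: insert fv at [1, 5, 6] -> counters=[0,1,0,0,0,1,2,1,1,0,0,0]
Step 3: insert qs at [1, 4, 6] -> counters=[0,2,0,0,1,1,3,1,1,0,0,0]
Step 4: insert oxu at [1, 5, 10] -> counters=[0,3,0,0,1,2,3,1,1,0,1,0]
Step 5: insert p at [4, 5, 11] -> counters=[0,3,0,0,2,3,3,1,1,0,1,1]
Final counters=[0,3,0,0,2,3,3,1,1,0,1,1] -> counters[8]=1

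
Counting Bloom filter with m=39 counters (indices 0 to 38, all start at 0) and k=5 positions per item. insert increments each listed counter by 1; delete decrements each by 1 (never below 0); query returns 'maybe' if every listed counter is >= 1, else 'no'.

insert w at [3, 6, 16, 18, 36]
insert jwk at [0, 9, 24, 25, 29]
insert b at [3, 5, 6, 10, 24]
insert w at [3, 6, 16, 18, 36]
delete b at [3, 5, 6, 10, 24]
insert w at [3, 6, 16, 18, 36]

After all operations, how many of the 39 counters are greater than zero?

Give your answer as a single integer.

Answer: 10

Derivation:
Step 1: insert w at [3, 6, 16, 18, 36] -> counters=[0,0,0,1,0,0,1,0,0,0,0,0,0,0,0,0,1,0,1,0,0,0,0,0,0,0,0,0,0,0,0,0,0,0,0,0,1,0,0]
Step 2: insert jwk at [0, 9, 24, 25, 29] -> counters=[1,0,0,1,0,0,1,0,0,1,0,0,0,0,0,0,1,0,1,0,0,0,0,0,1,1,0,0,0,1,0,0,0,0,0,0,1,0,0]
Step 3: insert b at [3, 5, 6, 10, 24] -> counters=[1,0,0,2,0,1,2,0,0,1,1,0,0,0,0,0,1,0,1,0,0,0,0,0,2,1,0,0,0,1,0,0,0,0,0,0,1,0,0]
Step 4: insert w at [3, 6, 16, 18, 36] -> counters=[1,0,0,3,0,1,3,0,0,1,1,0,0,0,0,0,2,0,2,0,0,0,0,0,2,1,0,0,0,1,0,0,0,0,0,0,2,0,0]
Step 5: delete b at [3, 5, 6, 10, 24] -> counters=[1,0,0,2,0,0,2,0,0,1,0,0,0,0,0,0,2,0,2,0,0,0,0,0,1,1,0,0,0,1,0,0,0,0,0,0,2,0,0]
Step 6: insert w at [3, 6, 16, 18, 36] -> counters=[1,0,0,3,0,0,3,0,0,1,0,0,0,0,0,0,3,0,3,0,0,0,0,0,1,1,0,0,0,1,0,0,0,0,0,0,3,0,0]
Final counters=[1,0,0,3,0,0,3,0,0,1,0,0,0,0,0,0,3,0,3,0,0,0,0,0,1,1,0,0,0,1,0,0,0,0,0,0,3,0,0] -> 10 nonzero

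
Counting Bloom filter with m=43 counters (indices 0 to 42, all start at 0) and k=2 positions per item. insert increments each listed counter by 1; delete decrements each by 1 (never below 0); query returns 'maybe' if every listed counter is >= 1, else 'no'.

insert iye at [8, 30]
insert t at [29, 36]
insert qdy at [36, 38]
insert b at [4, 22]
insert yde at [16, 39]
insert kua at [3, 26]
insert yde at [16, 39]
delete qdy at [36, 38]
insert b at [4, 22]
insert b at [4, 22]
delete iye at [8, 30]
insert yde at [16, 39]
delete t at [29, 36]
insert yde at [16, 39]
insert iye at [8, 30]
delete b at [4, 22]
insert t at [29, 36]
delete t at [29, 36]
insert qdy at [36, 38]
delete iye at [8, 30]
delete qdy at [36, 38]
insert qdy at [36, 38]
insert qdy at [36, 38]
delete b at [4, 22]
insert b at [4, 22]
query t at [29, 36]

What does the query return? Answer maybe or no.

Answer: no

Derivation:
Step 1: insert iye at [8, 30] -> counters=[0,0,0,0,0,0,0,0,1,0,0,0,0,0,0,0,0,0,0,0,0,0,0,0,0,0,0,0,0,0,1,0,0,0,0,0,0,0,0,0,0,0,0]
Step 2: insert t at [29, 36] -> counters=[0,0,0,0,0,0,0,0,1,0,0,0,0,0,0,0,0,0,0,0,0,0,0,0,0,0,0,0,0,1,1,0,0,0,0,0,1,0,0,0,0,0,0]
Step 3: insert qdy at [36, 38] -> counters=[0,0,0,0,0,0,0,0,1,0,0,0,0,0,0,0,0,0,0,0,0,0,0,0,0,0,0,0,0,1,1,0,0,0,0,0,2,0,1,0,0,0,0]
Step 4: insert b at [4, 22] -> counters=[0,0,0,0,1,0,0,0,1,0,0,0,0,0,0,0,0,0,0,0,0,0,1,0,0,0,0,0,0,1,1,0,0,0,0,0,2,0,1,0,0,0,0]
Step 5: insert yde at [16, 39] -> counters=[0,0,0,0,1,0,0,0,1,0,0,0,0,0,0,0,1,0,0,0,0,0,1,0,0,0,0,0,0,1,1,0,0,0,0,0,2,0,1,1,0,0,0]
Step 6: insert kua at [3, 26] -> counters=[0,0,0,1,1,0,0,0,1,0,0,0,0,0,0,0,1,0,0,0,0,0,1,0,0,0,1,0,0,1,1,0,0,0,0,0,2,0,1,1,0,0,0]
Step 7: insert yde at [16, 39] -> counters=[0,0,0,1,1,0,0,0,1,0,0,0,0,0,0,0,2,0,0,0,0,0,1,0,0,0,1,0,0,1,1,0,0,0,0,0,2,0,1,2,0,0,0]
Step 8: delete qdy at [36, 38] -> counters=[0,0,0,1,1,0,0,0,1,0,0,0,0,0,0,0,2,0,0,0,0,0,1,0,0,0,1,0,0,1,1,0,0,0,0,0,1,0,0,2,0,0,0]
Step 9: insert b at [4, 22] -> counters=[0,0,0,1,2,0,0,0,1,0,0,0,0,0,0,0,2,0,0,0,0,0,2,0,0,0,1,0,0,1,1,0,0,0,0,0,1,0,0,2,0,0,0]
Step 10: insert b at [4, 22] -> counters=[0,0,0,1,3,0,0,0,1,0,0,0,0,0,0,0,2,0,0,0,0,0,3,0,0,0,1,0,0,1,1,0,0,0,0,0,1,0,0,2,0,0,0]
Step 11: delete iye at [8, 30] -> counters=[0,0,0,1,3,0,0,0,0,0,0,0,0,0,0,0,2,0,0,0,0,0,3,0,0,0,1,0,0,1,0,0,0,0,0,0,1,0,0,2,0,0,0]
Step 12: insert yde at [16, 39] -> counters=[0,0,0,1,3,0,0,0,0,0,0,0,0,0,0,0,3,0,0,0,0,0,3,0,0,0,1,0,0,1,0,0,0,0,0,0,1,0,0,3,0,0,0]
Step 13: delete t at [29, 36] -> counters=[0,0,0,1,3,0,0,0,0,0,0,0,0,0,0,0,3,0,0,0,0,0,3,0,0,0,1,0,0,0,0,0,0,0,0,0,0,0,0,3,0,0,0]
Step 14: insert yde at [16, 39] -> counters=[0,0,0,1,3,0,0,0,0,0,0,0,0,0,0,0,4,0,0,0,0,0,3,0,0,0,1,0,0,0,0,0,0,0,0,0,0,0,0,4,0,0,0]
Step 15: insert iye at [8, 30] -> counters=[0,0,0,1,3,0,0,0,1,0,0,0,0,0,0,0,4,0,0,0,0,0,3,0,0,0,1,0,0,0,1,0,0,0,0,0,0,0,0,4,0,0,0]
Step 16: delete b at [4, 22] -> counters=[0,0,0,1,2,0,0,0,1,0,0,0,0,0,0,0,4,0,0,0,0,0,2,0,0,0,1,0,0,0,1,0,0,0,0,0,0,0,0,4,0,0,0]
Step 17: insert t at [29, 36] -> counters=[0,0,0,1,2,0,0,0,1,0,0,0,0,0,0,0,4,0,0,0,0,0,2,0,0,0,1,0,0,1,1,0,0,0,0,0,1,0,0,4,0,0,0]
Step 18: delete t at [29, 36] -> counters=[0,0,0,1,2,0,0,0,1,0,0,0,0,0,0,0,4,0,0,0,0,0,2,0,0,0,1,0,0,0,1,0,0,0,0,0,0,0,0,4,0,0,0]
Step 19: insert qdy at [36, 38] -> counters=[0,0,0,1,2,0,0,0,1,0,0,0,0,0,0,0,4,0,0,0,0,0,2,0,0,0,1,0,0,0,1,0,0,0,0,0,1,0,1,4,0,0,0]
Step 20: delete iye at [8, 30] -> counters=[0,0,0,1,2,0,0,0,0,0,0,0,0,0,0,0,4,0,0,0,0,0,2,0,0,0,1,0,0,0,0,0,0,0,0,0,1,0,1,4,0,0,0]
Step 21: delete qdy at [36, 38] -> counters=[0,0,0,1,2,0,0,0,0,0,0,0,0,0,0,0,4,0,0,0,0,0,2,0,0,0,1,0,0,0,0,0,0,0,0,0,0,0,0,4,0,0,0]
Step 22: insert qdy at [36, 38] -> counters=[0,0,0,1,2,0,0,0,0,0,0,0,0,0,0,0,4,0,0,0,0,0,2,0,0,0,1,0,0,0,0,0,0,0,0,0,1,0,1,4,0,0,0]
Step 23: insert qdy at [36, 38] -> counters=[0,0,0,1,2,0,0,0,0,0,0,0,0,0,0,0,4,0,0,0,0,0,2,0,0,0,1,0,0,0,0,0,0,0,0,0,2,0,2,4,0,0,0]
Step 24: delete b at [4, 22] -> counters=[0,0,0,1,1,0,0,0,0,0,0,0,0,0,0,0,4,0,0,0,0,0,1,0,0,0,1,0,0,0,0,0,0,0,0,0,2,0,2,4,0,0,0]
Step 25: insert b at [4, 22] -> counters=[0,0,0,1,2,0,0,0,0,0,0,0,0,0,0,0,4,0,0,0,0,0,2,0,0,0,1,0,0,0,0,0,0,0,0,0,2,0,2,4,0,0,0]
Query t: check counters[29]=0 counters[36]=2 -> no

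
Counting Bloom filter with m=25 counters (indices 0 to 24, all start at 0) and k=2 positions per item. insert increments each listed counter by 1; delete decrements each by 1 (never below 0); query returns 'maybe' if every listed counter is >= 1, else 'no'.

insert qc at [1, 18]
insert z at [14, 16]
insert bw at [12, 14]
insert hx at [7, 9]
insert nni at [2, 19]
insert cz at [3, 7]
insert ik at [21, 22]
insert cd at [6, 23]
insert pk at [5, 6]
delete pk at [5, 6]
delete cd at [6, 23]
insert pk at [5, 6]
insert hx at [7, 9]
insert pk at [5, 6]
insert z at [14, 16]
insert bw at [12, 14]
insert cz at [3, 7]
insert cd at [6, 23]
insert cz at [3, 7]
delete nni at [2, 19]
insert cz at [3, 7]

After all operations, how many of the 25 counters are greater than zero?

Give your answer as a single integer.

Step 1: insert qc at [1, 18] -> counters=[0,1,0,0,0,0,0,0,0,0,0,0,0,0,0,0,0,0,1,0,0,0,0,0,0]
Step 2: insert z at [14, 16] -> counters=[0,1,0,0,0,0,0,0,0,0,0,0,0,0,1,0,1,0,1,0,0,0,0,0,0]
Step 3: insert bw at [12, 14] -> counters=[0,1,0,0,0,0,0,0,0,0,0,0,1,0,2,0,1,0,1,0,0,0,0,0,0]
Step 4: insert hx at [7, 9] -> counters=[0,1,0,0,0,0,0,1,0,1,0,0,1,0,2,0,1,0,1,0,0,0,0,0,0]
Step 5: insert nni at [2, 19] -> counters=[0,1,1,0,0,0,0,1,0,1,0,0,1,0,2,0,1,0,1,1,0,0,0,0,0]
Step 6: insert cz at [3, 7] -> counters=[0,1,1,1,0,0,0,2,0,1,0,0,1,0,2,0,1,0,1,1,0,0,0,0,0]
Step 7: insert ik at [21, 22] -> counters=[0,1,1,1,0,0,0,2,0,1,0,0,1,0,2,0,1,0,1,1,0,1,1,0,0]
Step 8: insert cd at [6, 23] -> counters=[0,1,1,1,0,0,1,2,0,1,0,0,1,0,2,0,1,0,1,1,0,1,1,1,0]
Step 9: insert pk at [5, 6] -> counters=[0,1,1,1,0,1,2,2,0,1,0,0,1,0,2,0,1,0,1,1,0,1,1,1,0]
Step 10: delete pk at [5, 6] -> counters=[0,1,1,1,0,0,1,2,0,1,0,0,1,0,2,0,1,0,1,1,0,1,1,1,0]
Step 11: delete cd at [6, 23] -> counters=[0,1,1,1,0,0,0,2,0,1,0,0,1,0,2,0,1,0,1,1,0,1,1,0,0]
Step 12: insert pk at [5, 6] -> counters=[0,1,1,1,0,1,1,2,0,1,0,0,1,0,2,0,1,0,1,1,0,1,1,0,0]
Step 13: insert hx at [7, 9] -> counters=[0,1,1,1,0,1,1,3,0,2,0,0,1,0,2,0,1,0,1,1,0,1,1,0,0]
Step 14: insert pk at [5, 6] -> counters=[0,1,1,1,0,2,2,3,0,2,0,0,1,0,2,0,1,0,1,1,0,1,1,0,0]
Step 15: insert z at [14, 16] -> counters=[0,1,1,1,0,2,2,3,0,2,0,0,1,0,3,0,2,0,1,1,0,1,1,0,0]
Step 16: insert bw at [12, 14] -> counters=[0,1,1,1,0,2,2,3,0,2,0,0,2,0,4,0,2,0,1,1,0,1,1,0,0]
Step 17: insert cz at [3, 7] -> counters=[0,1,1,2,0,2,2,4,0,2,0,0,2,0,4,0,2,0,1,1,0,1,1,0,0]
Step 18: insert cd at [6, 23] -> counters=[0,1,1,2,0,2,3,4,0,2,0,0,2,0,4,0,2,0,1,1,0,1,1,1,0]
Step 19: insert cz at [3, 7] -> counters=[0,1,1,3,0,2,3,5,0,2,0,0,2,0,4,0,2,0,1,1,0,1,1,1,0]
Step 20: delete nni at [2, 19] -> counters=[0,1,0,3,0,2,3,5,0,2,0,0,2,0,4,0,2,0,1,0,0,1,1,1,0]
Step 21: insert cz at [3, 7] -> counters=[0,1,0,4,0,2,3,6,0,2,0,0,2,0,4,0,2,0,1,0,0,1,1,1,0]
Final counters=[0,1,0,4,0,2,3,6,0,2,0,0,2,0,4,0,2,0,1,0,0,1,1,1,0] -> 13 nonzero

Answer: 13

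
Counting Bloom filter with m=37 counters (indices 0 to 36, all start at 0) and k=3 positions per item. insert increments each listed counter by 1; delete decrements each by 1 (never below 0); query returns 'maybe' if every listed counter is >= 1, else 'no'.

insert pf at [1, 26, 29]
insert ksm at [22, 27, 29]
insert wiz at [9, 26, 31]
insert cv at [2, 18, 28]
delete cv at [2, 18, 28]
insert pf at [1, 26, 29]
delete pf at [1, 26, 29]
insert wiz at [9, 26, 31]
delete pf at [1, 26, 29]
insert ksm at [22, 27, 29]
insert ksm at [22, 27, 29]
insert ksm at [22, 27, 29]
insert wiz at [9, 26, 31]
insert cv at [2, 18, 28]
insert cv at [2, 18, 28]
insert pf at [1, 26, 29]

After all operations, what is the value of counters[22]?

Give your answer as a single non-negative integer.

Answer: 4

Derivation:
Step 1: insert pf at [1, 26, 29] -> counters=[0,1,0,0,0,0,0,0,0,0,0,0,0,0,0,0,0,0,0,0,0,0,0,0,0,0,1,0,0,1,0,0,0,0,0,0,0]
Step 2: insert ksm at [22, 27, 29] -> counters=[0,1,0,0,0,0,0,0,0,0,0,0,0,0,0,0,0,0,0,0,0,0,1,0,0,0,1,1,0,2,0,0,0,0,0,0,0]
Step 3: insert wiz at [9, 26, 31] -> counters=[0,1,0,0,0,0,0,0,0,1,0,0,0,0,0,0,0,0,0,0,0,0,1,0,0,0,2,1,0,2,0,1,0,0,0,0,0]
Step 4: insert cv at [2, 18, 28] -> counters=[0,1,1,0,0,0,0,0,0,1,0,0,0,0,0,0,0,0,1,0,0,0,1,0,0,0,2,1,1,2,0,1,0,0,0,0,0]
Step 5: delete cv at [2, 18, 28] -> counters=[0,1,0,0,0,0,0,0,0,1,0,0,0,0,0,0,0,0,0,0,0,0,1,0,0,0,2,1,0,2,0,1,0,0,0,0,0]
Step 6: insert pf at [1, 26, 29] -> counters=[0,2,0,0,0,0,0,0,0,1,0,0,0,0,0,0,0,0,0,0,0,0,1,0,0,0,3,1,0,3,0,1,0,0,0,0,0]
Step 7: delete pf at [1, 26, 29] -> counters=[0,1,0,0,0,0,0,0,0,1,0,0,0,0,0,0,0,0,0,0,0,0,1,0,0,0,2,1,0,2,0,1,0,0,0,0,0]
Step 8: insert wiz at [9, 26, 31] -> counters=[0,1,0,0,0,0,0,0,0,2,0,0,0,0,0,0,0,0,0,0,0,0,1,0,0,0,3,1,0,2,0,2,0,0,0,0,0]
Step 9: delete pf at [1, 26, 29] -> counters=[0,0,0,0,0,0,0,0,0,2,0,0,0,0,0,0,0,0,0,0,0,0,1,0,0,0,2,1,0,1,0,2,0,0,0,0,0]
Step 10: insert ksm at [22, 27, 29] -> counters=[0,0,0,0,0,0,0,0,0,2,0,0,0,0,0,0,0,0,0,0,0,0,2,0,0,0,2,2,0,2,0,2,0,0,0,0,0]
Step 11: insert ksm at [22, 27, 29] -> counters=[0,0,0,0,0,0,0,0,0,2,0,0,0,0,0,0,0,0,0,0,0,0,3,0,0,0,2,3,0,3,0,2,0,0,0,0,0]
Step 12: insert ksm at [22, 27, 29] -> counters=[0,0,0,0,0,0,0,0,0,2,0,0,0,0,0,0,0,0,0,0,0,0,4,0,0,0,2,4,0,4,0,2,0,0,0,0,0]
Step 13: insert wiz at [9, 26, 31] -> counters=[0,0,0,0,0,0,0,0,0,3,0,0,0,0,0,0,0,0,0,0,0,0,4,0,0,0,3,4,0,4,0,3,0,0,0,0,0]
Step 14: insert cv at [2, 18, 28] -> counters=[0,0,1,0,0,0,0,0,0,3,0,0,0,0,0,0,0,0,1,0,0,0,4,0,0,0,3,4,1,4,0,3,0,0,0,0,0]
Step 15: insert cv at [2, 18, 28] -> counters=[0,0,2,0,0,0,0,0,0,3,0,0,0,0,0,0,0,0,2,0,0,0,4,0,0,0,3,4,2,4,0,3,0,0,0,0,0]
Step 16: insert pf at [1, 26, 29] -> counters=[0,1,2,0,0,0,0,0,0,3,0,0,0,0,0,0,0,0,2,0,0,0,4,0,0,0,4,4,2,5,0,3,0,0,0,0,0]
Final counters=[0,1,2,0,0,0,0,0,0,3,0,0,0,0,0,0,0,0,2,0,0,0,4,0,0,0,4,4,2,5,0,3,0,0,0,0,0] -> counters[22]=4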